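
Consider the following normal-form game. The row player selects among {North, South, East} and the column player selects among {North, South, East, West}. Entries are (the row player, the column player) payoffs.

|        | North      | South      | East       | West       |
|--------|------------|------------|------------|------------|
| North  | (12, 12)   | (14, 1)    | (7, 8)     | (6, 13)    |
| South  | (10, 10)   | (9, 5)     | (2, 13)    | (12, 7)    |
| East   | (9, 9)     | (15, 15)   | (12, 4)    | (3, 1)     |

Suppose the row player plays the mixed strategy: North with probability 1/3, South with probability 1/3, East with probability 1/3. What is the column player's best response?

The column player's best reply maximizes expected payoff against the mix.
North: (1/3)·12 + (1/3)·10 + (1/3)·9 = 31/3
South: (1/3)·1 + (1/3)·5 + (1/3)·15 = 7
East: (1/3)·8 + (1/3)·13 + (1/3)·4 = 25/3
West: (1/3)·13 + (1/3)·7 + (1/3)·1 = 7
Highest expected payoff is 31/3, from North.

North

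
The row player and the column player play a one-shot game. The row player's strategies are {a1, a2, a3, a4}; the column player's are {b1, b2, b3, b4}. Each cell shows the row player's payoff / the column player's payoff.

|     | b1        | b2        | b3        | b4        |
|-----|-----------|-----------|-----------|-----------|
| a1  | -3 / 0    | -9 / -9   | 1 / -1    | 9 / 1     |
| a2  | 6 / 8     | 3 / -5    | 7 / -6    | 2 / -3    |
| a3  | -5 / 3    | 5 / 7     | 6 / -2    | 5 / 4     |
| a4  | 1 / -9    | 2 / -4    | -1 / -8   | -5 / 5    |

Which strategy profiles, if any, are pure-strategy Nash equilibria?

(a1, b4), (a2, b1), and (a3, b2)

Find each player's best response to every opponent strategy; NE are the intersections.
The row player's best responses — vs b1: a2 (payoff 6); vs b2: a3 (payoff 5); vs b3: a2 (payoff 7); vs b4: a1 (payoff 9).
The column player's best responses — vs a1: b4 (payoff 1); vs a2: b1 (payoff 8); vs a3: b2 (payoff 7); vs a4: b4 (payoff 5).
Mutual best responses occur at (a1, b4), (a2, b1), and (a3, b2); at each, neither player gains by switching.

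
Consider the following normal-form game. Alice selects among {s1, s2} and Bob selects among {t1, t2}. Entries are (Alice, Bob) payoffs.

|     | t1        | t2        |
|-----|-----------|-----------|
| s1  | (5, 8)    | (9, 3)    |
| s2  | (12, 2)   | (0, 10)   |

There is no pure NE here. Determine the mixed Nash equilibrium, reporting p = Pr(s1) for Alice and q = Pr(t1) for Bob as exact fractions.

In a mixed NE each player is indifferent between their pure strategies, so the opponent's mix sets the indifference.
Bob indifferent between t1 and t2: p·8 + (1−p)·2 = p·3 + (1−p)·10 ⟹ 2 + 6p = 10 + (-7)p ⟹ p = 8/13.
Alice indifferent between s1 and s2: q·5 + (1−q)·9 = q·12 + (1−q)·0 ⟹ 9 + (-4)q = 0 + 12q ⟹ q = 9/16.

p = 8/13, q = 9/16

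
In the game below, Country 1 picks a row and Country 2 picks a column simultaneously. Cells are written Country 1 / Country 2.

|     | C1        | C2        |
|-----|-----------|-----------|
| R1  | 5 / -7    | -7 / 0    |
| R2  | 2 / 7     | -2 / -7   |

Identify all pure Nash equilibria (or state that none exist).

No pure-strategy Nash equilibrium

Find each player's best response to every opponent strategy; NE are the intersections.
Country 1's best responses — vs C1: R1 (payoff 5); vs C2: R2 (payoff -2).
Country 2's best responses — vs R1: C2 (payoff 0); vs R2: C1 (payoff 7).
No cell has both players best-responding. For instance, Country 1's best reply to C1 is R1, but against R1 Country 2 prefers C2 over C1.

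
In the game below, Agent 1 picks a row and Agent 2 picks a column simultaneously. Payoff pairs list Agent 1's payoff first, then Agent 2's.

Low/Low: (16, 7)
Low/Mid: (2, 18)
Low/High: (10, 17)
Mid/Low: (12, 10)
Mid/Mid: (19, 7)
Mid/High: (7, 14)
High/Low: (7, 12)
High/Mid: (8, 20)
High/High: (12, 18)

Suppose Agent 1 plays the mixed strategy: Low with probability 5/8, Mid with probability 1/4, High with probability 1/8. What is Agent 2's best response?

Agent 2's best reply maximizes expected payoff against the mix.
Low: (5/8)·7 + (1/4)·10 + (1/8)·12 = 67/8
Mid: (5/8)·18 + (1/4)·7 + (1/8)·20 = 31/2
High: (5/8)·17 + (1/4)·14 + (1/8)·18 = 131/8
Highest expected payoff is 131/8, from High.

High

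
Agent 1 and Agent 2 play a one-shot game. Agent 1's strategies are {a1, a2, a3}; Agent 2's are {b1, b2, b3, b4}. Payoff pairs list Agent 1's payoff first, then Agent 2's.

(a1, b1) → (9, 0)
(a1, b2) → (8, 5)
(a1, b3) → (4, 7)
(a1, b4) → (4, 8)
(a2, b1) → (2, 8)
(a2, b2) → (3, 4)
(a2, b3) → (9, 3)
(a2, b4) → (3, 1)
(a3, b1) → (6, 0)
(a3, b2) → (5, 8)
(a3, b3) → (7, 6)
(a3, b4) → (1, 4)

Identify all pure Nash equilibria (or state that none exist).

(a1, b4)

Find each player's best response to every opponent strategy; NE are the intersections.
Agent 1's best responses — vs b1: a1 (payoff 9); vs b2: a1 (payoff 8); vs b3: a2 (payoff 9); vs b4: a1 (payoff 4).
Agent 2's best responses — vs a1: b4 (payoff 8); vs a2: b1 (payoff 8); vs a3: b2 (payoff 8).
The only mutual best response is (a1, b4); neither player gains by switching there.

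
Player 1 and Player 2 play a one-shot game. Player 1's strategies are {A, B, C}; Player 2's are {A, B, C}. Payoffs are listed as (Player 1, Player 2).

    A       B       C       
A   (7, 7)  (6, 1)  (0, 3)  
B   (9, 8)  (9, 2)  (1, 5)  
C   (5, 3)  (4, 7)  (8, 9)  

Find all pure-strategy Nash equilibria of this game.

(B, A) and (C, C)

Find each player's best response to every opponent strategy; NE are the intersections.
Player 1's best responses — vs A: B (payoff 9); vs B: B (payoff 9); vs C: C (payoff 8).
Player 2's best responses — vs A: A (payoff 7); vs B: A (payoff 8); vs C: C (payoff 9).
Mutual best responses occur at (B, A) and (C, C); at each, neither player gains by switching.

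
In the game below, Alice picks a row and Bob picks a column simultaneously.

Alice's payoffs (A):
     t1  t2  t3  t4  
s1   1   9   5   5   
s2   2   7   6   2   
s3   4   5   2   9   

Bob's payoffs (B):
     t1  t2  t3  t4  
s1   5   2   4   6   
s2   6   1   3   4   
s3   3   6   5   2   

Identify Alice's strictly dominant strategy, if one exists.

No strictly dominant strategy

Check whether one of Alice's strategies beats all alternatives regardless of what the opponent does.
s1 is not dominant: against t1, s2 gives 2 > 1.
s2 is not dominant: against t1, s3 gives 4 > 2.
s3 is not dominant: against t2, s1 gives 9 > 5.
No single strategy is best against every opponent action.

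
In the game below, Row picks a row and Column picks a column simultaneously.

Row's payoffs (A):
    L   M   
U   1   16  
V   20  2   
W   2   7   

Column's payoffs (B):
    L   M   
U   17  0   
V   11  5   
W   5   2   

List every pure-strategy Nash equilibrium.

(V, L)

A profile is a Nash equilibrium when each player is best-responding to the other.
Row's best responses — vs L: V (payoff 20); vs M: U (payoff 16).
Column's best responses — vs U: L (payoff 17); vs V: L (payoff 11); vs W: L (payoff 5).
The only mutual best response is (V, L); neither player gains by switching there.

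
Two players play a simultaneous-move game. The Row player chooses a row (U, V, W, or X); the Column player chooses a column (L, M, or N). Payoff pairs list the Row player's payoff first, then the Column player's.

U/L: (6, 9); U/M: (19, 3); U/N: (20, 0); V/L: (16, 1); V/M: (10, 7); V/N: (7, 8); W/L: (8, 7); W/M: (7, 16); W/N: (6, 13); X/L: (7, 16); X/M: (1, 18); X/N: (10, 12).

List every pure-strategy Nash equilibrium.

A profile is a Nash equilibrium when each player is best-responding to the other.
The Row player's best responses — vs L: V (payoff 16); vs M: U (payoff 19); vs N: U (payoff 20).
The Column player's best responses — vs U: L (payoff 9); vs V: N (payoff 8); vs W: M (payoff 16); vs X: M (payoff 18).
No cell has both players best-responding. For instance, the Row player's best reply to N is U, but against U the Column player prefers L over N.

There is no pure-strategy Nash equilibrium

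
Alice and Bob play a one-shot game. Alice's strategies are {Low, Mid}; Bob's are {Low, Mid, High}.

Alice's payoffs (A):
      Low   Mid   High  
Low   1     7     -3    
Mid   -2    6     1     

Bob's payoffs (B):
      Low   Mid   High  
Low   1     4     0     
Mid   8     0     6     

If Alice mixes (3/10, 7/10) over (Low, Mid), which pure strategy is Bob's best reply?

Bob's best reply maximizes expected payoff against the mix.
Low: (3/10)·1 + (7/10)·8 = 59/10
Mid: (3/10)·4 + (7/10)·0 = 6/5
High: (3/10)·0 + (7/10)·6 = 21/5
Highest expected payoff is 59/10, from Low.

Low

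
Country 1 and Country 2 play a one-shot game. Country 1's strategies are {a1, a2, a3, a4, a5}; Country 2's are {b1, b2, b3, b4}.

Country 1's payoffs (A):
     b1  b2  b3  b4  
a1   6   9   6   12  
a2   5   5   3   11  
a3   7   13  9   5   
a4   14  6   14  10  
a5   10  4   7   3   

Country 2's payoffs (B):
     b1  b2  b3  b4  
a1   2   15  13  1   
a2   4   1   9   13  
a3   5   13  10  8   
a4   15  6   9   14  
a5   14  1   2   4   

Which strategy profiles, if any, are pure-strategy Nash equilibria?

A profile is a Nash equilibrium when each player is best-responding to the other.
Country 1's best responses — vs b1: a4 (payoff 14); vs b2: a3 (payoff 13); vs b3: a4 (payoff 14); vs b4: a1 (payoff 12).
Country 2's best responses — vs a1: b2 (payoff 15); vs a2: b4 (payoff 13); vs a3: b2 (payoff 13); vs a4: b1 (payoff 15); vs a5: b1 (payoff 14).
Mutual best responses occur at (a3, b2) and (a4, b1); at each, neither player gains by switching.

(a3, b2) and (a4, b1)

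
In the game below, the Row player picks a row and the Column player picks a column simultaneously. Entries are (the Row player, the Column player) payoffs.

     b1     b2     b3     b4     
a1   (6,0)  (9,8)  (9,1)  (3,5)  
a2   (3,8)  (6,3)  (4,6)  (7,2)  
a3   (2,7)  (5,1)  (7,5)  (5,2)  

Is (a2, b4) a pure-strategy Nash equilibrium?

Holding the Column player at b4: the Row player gets 7 from a2, versus 3 from a1, 5 from a3. No profitable deviation for the Row player.
Holding the Row player at a2: the Column player gets 2 from b4 but could get 8 by switching to b1. The Column player has a profitable deviation.

No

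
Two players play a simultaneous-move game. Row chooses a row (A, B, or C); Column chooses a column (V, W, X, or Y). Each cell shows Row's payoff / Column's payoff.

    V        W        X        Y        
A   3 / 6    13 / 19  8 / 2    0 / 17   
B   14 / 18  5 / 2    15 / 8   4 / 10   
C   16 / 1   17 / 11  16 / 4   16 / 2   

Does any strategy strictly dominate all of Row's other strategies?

C

A strategy is strictly dominant if it gives Row a strictly higher payoff than every other strategy, against every choice by the opponent.
C strictly dominates: vs V: 16 > each of {3, 14}; vs W: 17 > each of {13, 5}; vs X: 16 > each of {8, 15}; vs Y: 16 > each of {0, 4}.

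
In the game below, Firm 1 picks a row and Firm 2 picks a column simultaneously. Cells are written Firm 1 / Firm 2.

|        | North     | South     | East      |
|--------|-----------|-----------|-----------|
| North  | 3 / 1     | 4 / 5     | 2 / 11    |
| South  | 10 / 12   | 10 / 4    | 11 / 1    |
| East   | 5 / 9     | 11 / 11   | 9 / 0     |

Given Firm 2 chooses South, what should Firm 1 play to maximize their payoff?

East

With Firm 2 fixed at South, Firm 1's payoffs are: North → 4, South → 10, East → 11.
The maximum is 11, achieved by East.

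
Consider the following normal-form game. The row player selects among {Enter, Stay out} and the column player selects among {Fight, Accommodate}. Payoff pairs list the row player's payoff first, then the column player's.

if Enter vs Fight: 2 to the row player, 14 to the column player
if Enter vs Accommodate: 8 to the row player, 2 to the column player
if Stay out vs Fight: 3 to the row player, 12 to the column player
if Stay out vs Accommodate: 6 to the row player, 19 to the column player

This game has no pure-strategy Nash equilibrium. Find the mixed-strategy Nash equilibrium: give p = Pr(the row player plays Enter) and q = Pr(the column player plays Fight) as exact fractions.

p = 7/19, q = 2/3

Each player's mixing probability is pinned down by making the *other* player indifferent.
The column player indifferent between Fight and Accommodate: p·14 + (1−p)·12 = p·2 + (1−p)·19 ⟹ 12 + 2p = 19 + (-17)p ⟹ p = 7/19.
The row player indifferent between Enter and Stay out: q·2 + (1−q)·8 = q·3 + (1−q)·6 ⟹ 8 + (-6)q = 6 + (-3)q ⟹ q = 2/3.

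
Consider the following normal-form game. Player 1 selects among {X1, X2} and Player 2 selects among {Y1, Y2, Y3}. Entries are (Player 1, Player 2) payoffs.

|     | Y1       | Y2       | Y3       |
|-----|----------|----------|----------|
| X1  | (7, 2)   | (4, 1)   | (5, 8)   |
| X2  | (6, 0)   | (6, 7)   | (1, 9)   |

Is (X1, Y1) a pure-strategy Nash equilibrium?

No

Holding Player 2 at Y1: Player 1 gets 7 from X1, versus 6 from X2. No profitable deviation for Player 1.
Holding Player 1 at X1: Player 2 gets 2 from Y1 but could get 8 by switching to Y3. Player 2 has a profitable deviation.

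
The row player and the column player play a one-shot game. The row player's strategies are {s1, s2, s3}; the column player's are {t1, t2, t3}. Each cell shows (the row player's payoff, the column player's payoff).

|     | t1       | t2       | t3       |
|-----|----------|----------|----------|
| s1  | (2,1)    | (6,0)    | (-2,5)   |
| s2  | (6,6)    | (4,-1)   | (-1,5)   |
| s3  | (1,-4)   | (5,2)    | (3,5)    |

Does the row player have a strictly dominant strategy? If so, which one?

No strictly dominant strategy

A strategy is strictly dominant if it gives the row player a strictly higher payoff than every other strategy, against every choice by the opponent.
s1 is not dominant: against t1, s2 gives 6 > 2.
s2 is not dominant: against t2, s1 gives 6 > 4.
s3 is not dominant: against t1, s1 gives 2 > 1.
No single strategy is best against every opponent action.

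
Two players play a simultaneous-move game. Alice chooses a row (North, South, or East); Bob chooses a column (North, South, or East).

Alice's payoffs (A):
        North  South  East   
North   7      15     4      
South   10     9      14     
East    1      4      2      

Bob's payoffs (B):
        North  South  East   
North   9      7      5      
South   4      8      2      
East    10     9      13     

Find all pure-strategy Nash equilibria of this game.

There is no pure-strategy Nash equilibrium

Check mutual best responses: a cell is a NE iff neither player can gain by unilaterally deviating.
Alice's best responses — vs North: South (payoff 10); vs South: North (payoff 15); vs East: South (payoff 14).
Bob's best responses — vs North: North (payoff 9); vs South: South (payoff 8); vs East: East (payoff 13).
No cell has both players best-responding. For instance, Alice's best reply to East is South, but against South Bob prefers South over East.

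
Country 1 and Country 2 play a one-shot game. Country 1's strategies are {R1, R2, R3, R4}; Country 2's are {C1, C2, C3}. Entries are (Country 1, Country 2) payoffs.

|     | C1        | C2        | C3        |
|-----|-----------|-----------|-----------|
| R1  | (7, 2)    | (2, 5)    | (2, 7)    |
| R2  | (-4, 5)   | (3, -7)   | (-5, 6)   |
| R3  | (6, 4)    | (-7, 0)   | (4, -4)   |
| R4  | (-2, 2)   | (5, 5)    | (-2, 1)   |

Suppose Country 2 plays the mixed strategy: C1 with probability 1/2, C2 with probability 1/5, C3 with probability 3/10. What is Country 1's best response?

R1

Compute Country 1's expected payoff from each pure strategy against the given mix.
R1: (1/2)·7 + (1/5)·2 + (3/10)·2 = 9/2
R2: (1/2)·(-4) + (1/5)·3 + (3/10)·(-5) = -29/10
R3: (1/2)·6 + (1/5)·(-7) + (3/10)·4 = 14/5
R4: (1/2)·(-2) + (1/5)·5 + (3/10)·(-2) = -3/5
Highest expected payoff is 9/2, from R1.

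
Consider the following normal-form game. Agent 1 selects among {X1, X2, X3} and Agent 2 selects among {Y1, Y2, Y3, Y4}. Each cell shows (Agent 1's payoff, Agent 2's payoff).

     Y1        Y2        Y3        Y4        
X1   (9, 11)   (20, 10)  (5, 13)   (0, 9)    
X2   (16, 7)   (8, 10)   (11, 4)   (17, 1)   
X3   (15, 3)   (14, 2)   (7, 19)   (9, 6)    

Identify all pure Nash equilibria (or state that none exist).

No pure-strategy Nash equilibrium

Find each player's best response to every opponent strategy; NE are the intersections.
Agent 1's best responses — vs Y1: X2 (payoff 16); vs Y2: X1 (payoff 20); vs Y3: X2 (payoff 11); vs Y4: X2 (payoff 17).
Agent 2's best responses — vs X1: Y3 (payoff 13); vs X2: Y2 (payoff 10); vs X3: Y3 (payoff 19).
No cell has both players best-responding. For instance, Agent 1's best reply to Y3 is X2, but against X2 Agent 2 prefers Y2 over Y3.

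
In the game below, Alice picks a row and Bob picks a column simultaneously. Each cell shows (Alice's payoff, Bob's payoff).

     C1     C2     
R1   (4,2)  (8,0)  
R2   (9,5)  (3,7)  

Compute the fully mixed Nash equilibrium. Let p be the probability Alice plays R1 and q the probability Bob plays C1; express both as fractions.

Each player's mixing probability is pinned down by making the *other* player indifferent.
Bob indifferent between C1 and C2: p·2 + (1−p)·5 = p·0 + (1−p)·7 ⟹ 5 + (-3)p = 7 + (-7)p ⟹ p = 1/2.
Alice indifferent between R1 and R2: q·4 + (1−q)·8 = q·9 + (1−q)·3 ⟹ 8 + (-4)q = 3 + 6q ⟹ q = 1/2.

p = 1/2, q = 1/2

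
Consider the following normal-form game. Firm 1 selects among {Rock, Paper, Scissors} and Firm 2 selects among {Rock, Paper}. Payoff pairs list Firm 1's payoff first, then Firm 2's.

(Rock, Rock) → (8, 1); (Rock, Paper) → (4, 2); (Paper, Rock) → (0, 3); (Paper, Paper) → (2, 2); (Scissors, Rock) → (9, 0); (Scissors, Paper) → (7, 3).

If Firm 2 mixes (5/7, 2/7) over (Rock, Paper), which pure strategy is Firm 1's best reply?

Scissors

Compute Firm 1's expected payoff from each pure strategy against the given mix.
Rock: (5/7)·8 + (2/7)·4 = 48/7
Paper: (5/7)·0 + (2/7)·2 = 4/7
Scissors: (5/7)·9 + (2/7)·7 = 59/7
Highest expected payoff is 59/7, from Scissors.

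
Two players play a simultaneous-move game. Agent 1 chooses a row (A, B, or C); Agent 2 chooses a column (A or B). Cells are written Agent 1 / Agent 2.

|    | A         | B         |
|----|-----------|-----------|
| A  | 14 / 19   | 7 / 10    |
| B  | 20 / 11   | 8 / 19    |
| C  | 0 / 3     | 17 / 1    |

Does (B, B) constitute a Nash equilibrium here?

No

Holding Agent 2 at B: Agent 1 gets 8 from B but could get 17 by switching to C. Agent 1 has a profitable deviation.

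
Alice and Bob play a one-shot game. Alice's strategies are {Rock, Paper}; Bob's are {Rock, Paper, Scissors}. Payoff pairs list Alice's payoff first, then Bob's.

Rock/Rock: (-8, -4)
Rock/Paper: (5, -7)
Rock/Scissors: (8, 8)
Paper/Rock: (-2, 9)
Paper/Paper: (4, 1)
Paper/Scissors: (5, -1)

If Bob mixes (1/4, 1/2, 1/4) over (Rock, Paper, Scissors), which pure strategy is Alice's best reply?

Paper

Compute Alice's expected payoff from each pure strategy against the given mix.
Rock: (1/4)·(-8) + (1/2)·5 + (1/4)·8 = 5/2
Paper: (1/4)·(-2) + (1/2)·4 + (1/4)·5 = 11/4
Highest expected payoff is 11/4, from Paper.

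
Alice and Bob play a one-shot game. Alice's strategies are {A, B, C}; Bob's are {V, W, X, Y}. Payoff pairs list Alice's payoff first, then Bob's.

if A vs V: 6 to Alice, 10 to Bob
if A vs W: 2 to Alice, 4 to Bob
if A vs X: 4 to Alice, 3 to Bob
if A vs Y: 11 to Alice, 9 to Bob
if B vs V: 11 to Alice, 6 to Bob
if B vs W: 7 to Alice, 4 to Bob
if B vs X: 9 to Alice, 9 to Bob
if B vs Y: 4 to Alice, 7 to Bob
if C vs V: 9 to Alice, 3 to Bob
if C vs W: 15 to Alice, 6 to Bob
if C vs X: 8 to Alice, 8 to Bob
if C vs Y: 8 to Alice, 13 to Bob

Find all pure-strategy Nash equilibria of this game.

(B, X)

Check mutual best responses: a cell is a NE iff neither player can gain by unilaterally deviating.
Alice's best responses — vs V: B (payoff 11); vs W: C (payoff 15); vs X: B (payoff 9); vs Y: A (payoff 11).
Bob's best responses — vs A: V (payoff 10); vs B: X (payoff 9); vs C: Y (payoff 13).
The only mutual best response is (B, X); neither player gains by switching there.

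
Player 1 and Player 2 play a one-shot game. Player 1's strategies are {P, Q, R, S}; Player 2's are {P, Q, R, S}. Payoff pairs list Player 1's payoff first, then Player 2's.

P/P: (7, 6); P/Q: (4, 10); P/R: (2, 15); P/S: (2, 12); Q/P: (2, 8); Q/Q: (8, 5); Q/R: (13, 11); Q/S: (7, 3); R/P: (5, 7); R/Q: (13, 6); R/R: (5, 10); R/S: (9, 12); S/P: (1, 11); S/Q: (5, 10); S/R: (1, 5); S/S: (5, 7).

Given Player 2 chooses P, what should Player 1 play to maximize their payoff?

P

With Player 2 fixed at P, Player 1's payoffs are: P → 7, Q → 2, R → 5, S → 1.
The maximum is 7, achieved by P.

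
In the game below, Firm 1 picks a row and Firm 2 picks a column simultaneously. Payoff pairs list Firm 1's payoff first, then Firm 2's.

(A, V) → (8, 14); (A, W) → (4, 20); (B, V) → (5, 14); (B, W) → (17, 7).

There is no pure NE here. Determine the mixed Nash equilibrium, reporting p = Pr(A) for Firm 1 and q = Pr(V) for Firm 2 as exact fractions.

In a mixed NE each player is indifferent between their pure strategies, so the opponent's mix sets the indifference.
Firm 2 indifferent between V and W: p·14 + (1−p)·14 = p·20 + (1−p)·7 ⟹ 14 + 0p = 7 + 13p ⟹ p = 7/13.
Firm 1 indifferent between A and B: q·8 + (1−q)·4 = q·5 + (1−q)·17 ⟹ 4 + 4q = 17 + (-12)q ⟹ q = 13/16.

p = 7/13, q = 13/16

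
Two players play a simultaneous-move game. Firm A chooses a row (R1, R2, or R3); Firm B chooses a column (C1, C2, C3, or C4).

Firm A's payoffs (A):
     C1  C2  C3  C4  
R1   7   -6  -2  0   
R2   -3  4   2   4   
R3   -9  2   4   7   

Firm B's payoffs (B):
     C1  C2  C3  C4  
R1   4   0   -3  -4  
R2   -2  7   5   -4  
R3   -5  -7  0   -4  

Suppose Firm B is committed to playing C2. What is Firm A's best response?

R2

With Firm B fixed at C2, Firm A's payoffs are: R1 → -6, R2 → 4, R3 → 2.
The maximum is 4, achieved by R2.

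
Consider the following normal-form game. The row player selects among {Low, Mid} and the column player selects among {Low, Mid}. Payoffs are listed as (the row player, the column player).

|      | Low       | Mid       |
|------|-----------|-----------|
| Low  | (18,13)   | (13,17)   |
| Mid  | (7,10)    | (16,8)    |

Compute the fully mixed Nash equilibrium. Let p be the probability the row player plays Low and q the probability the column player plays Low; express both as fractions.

p = 1/3, q = 3/14

Each player's mixing probability is pinned down by making the *other* player indifferent.
The column player indifferent between Low and Mid: p·13 + (1−p)·10 = p·17 + (1−p)·8 ⟹ 10 + 3p = 8 + 9p ⟹ p = 1/3.
The row player indifferent between Low and Mid: q·18 + (1−q)·13 = q·7 + (1−q)·16 ⟹ 13 + 5q = 16 + (-9)q ⟹ q = 3/14.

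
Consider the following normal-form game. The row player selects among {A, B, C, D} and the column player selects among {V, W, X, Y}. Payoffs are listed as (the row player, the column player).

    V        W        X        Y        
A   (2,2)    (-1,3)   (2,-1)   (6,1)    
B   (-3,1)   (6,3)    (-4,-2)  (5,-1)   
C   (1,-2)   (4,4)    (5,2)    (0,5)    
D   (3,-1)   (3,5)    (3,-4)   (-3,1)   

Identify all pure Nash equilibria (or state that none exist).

Find each player's best response to every opponent strategy; NE are the intersections.
The row player's best responses — vs V: D (payoff 3); vs W: B (payoff 6); vs X: C (payoff 5); vs Y: A (payoff 6).
The column player's best responses — vs A: W (payoff 3); vs B: W (payoff 3); vs C: Y (payoff 5); vs D: W (payoff 5).
The only mutual best response is (B, W); neither player gains by switching there.

(B, W)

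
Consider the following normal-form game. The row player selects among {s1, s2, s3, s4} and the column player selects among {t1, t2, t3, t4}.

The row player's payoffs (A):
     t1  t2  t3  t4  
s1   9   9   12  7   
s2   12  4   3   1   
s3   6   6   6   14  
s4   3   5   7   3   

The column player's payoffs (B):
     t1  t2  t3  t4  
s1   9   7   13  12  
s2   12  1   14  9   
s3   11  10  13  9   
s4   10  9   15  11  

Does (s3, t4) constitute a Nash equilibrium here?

Holding the column player at t4: the row player gets 14 from s3, versus 7 from s1, 1 from s2, 3 from s4. No profitable deviation for the row player.
Holding the row player at s3: the column player gets 9 from t4 but could get 13 by switching to t3. The column player has a profitable deviation.

No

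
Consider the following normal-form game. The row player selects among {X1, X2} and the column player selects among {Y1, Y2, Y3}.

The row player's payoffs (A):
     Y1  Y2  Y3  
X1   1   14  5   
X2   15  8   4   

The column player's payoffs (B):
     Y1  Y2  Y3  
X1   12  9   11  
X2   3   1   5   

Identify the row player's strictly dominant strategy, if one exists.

No strictly dominant strategy

A strategy is strictly dominant if it gives the row player a strictly higher payoff than every other strategy, against every choice by the opponent.
X1 is not dominant: against Y1, X2 gives 15 > 1.
X2 is not dominant: against Y2, X1 gives 14 > 8.
No single strategy is best against every opponent action.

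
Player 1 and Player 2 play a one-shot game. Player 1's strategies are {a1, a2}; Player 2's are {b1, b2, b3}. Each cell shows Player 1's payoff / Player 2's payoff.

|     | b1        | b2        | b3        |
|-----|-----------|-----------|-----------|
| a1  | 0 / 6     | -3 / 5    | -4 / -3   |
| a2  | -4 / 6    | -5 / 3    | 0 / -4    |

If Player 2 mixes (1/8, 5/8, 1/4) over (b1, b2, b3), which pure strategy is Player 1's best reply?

Player 1's best reply maximizes expected payoff against the mix.
a1: (1/8)·0 + (5/8)·(-3) + (1/4)·(-4) = -23/8
a2: (1/8)·(-4) + (5/8)·(-5) + (1/4)·0 = -29/8
Highest expected payoff is -23/8, from a1.

a1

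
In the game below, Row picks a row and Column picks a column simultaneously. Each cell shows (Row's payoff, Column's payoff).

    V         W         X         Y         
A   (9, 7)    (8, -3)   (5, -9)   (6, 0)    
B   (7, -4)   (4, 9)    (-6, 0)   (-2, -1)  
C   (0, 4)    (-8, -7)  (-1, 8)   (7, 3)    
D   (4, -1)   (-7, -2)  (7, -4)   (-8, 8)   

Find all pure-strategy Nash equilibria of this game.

(A, V)

Find each player's best response to every opponent strategy; NE are the intersections.
Row's best responses — vs V: A (payoff 9); vs W: A (payoff 8); vs X: D (payoff 7); vs Y: C (payoff 7).
Column's best responses — vs A: V (payoff 7); vs B: W (payoff 9); vs C: X (payoff 8); vs D: Y (payoff 8).
The only mutual best response is (A, V); neither player gains by switching there.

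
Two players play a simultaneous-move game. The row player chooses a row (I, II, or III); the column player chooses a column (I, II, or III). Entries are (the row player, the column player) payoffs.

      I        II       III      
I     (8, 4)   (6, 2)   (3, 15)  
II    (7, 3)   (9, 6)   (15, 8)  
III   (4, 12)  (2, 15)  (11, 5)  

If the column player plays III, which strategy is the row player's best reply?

With the column player fixed at III, the row player's payoffs are: I → 3, II → 15, III → 11.
The maximum is 15, achieved by II.

II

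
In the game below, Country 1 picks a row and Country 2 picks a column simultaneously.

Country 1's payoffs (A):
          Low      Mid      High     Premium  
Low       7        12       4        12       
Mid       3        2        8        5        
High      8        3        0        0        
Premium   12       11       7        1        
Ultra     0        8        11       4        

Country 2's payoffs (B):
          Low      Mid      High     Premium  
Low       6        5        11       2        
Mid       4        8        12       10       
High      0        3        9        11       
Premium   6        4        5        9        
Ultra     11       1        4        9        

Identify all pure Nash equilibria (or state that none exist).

Check mutual best responses: a cell is a NE iff neither player can gain by unilaterally deviating.
Country 1's best responses — vs Low: Premium (payoff 12); vs Mid: Low (payoff 12); vs High: Ultra (payoff 11); vs Premium: Low (payoff 12).
Country 2's best responses — vs Low: High (payoff 11); vs Mid: High (payoff 12); vs High: Premium (payoff 11); vs Premium: Premium (payoff 9); vs Ultra: Low (payoff 11).
No cell has both players best-responding. For instance, Country 1's best reply to Mid is Low, but against Low Country 2 prefers High over Mid.

None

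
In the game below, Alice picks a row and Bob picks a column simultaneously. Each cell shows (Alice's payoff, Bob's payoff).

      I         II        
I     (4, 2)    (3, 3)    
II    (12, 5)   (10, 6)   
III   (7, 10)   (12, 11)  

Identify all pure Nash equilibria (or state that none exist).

Check mutual best responses: a cell is a NE iff neither player can gain by unilaterally deviating.
Alice's best responses — vs I: II (payoff 12); vs II: III (payoff 12).
Bob's best responses — vs I: II (payoff 3); vs II: II (payoff 6); vs III: II (payoff 11).
The only mutual best response is (III, II); neither player gains by switching there.

(III, II)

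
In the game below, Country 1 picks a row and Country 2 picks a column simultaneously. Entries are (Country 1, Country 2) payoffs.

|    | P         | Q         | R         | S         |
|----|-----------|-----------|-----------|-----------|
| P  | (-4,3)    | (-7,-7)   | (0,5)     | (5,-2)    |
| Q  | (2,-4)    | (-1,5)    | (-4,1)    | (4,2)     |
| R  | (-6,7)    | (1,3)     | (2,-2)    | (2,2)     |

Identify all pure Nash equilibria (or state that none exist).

No pure-strategy Nash equilibrium

A profile is a Nash equilibrium when each player is best-responding to the other.
Country 1's best responses — vs P: Q (payoff 2); vs Q: R (payoff 1); vs R: R (payoff 2); vs S: P (payoff 5).
Country 2's best responses — vs P: R (payoff 5); vs Q: Q (payoff 5); vs R: P (payoff 7).
No cell has both players best-responding. For instance, Country 1's best reply to P is Q, but against Q Country 2 prefers Q over P.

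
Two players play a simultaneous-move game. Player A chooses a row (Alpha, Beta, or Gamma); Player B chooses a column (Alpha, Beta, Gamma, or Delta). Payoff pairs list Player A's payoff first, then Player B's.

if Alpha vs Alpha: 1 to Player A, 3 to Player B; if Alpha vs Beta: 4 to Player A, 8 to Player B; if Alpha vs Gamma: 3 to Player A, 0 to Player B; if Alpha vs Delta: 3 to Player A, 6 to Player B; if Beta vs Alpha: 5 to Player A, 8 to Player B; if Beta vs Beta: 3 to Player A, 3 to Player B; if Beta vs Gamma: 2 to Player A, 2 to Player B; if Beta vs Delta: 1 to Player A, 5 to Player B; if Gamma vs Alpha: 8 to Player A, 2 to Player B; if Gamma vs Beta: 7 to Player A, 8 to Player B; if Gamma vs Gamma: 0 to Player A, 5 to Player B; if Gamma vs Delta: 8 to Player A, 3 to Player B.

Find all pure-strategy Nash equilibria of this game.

(Gamma, Beta)

A profile is a Nash equilibrium when each player is best-responding to the other.
Player A's best responses — vs Alpha: Gamma (payoff 8); vs Beta: Gamma (payoff 7); vs Gamma: Alpha (payoff 3); vs Delta: Gamma (payoff 8).
Player B's best responses — vs Alpha: Beta (payoff 8); vs Beta: Alpha (payoff 8); vs Gamma: Beta (payoff 8).
The only mutual best response is (Gamma, Beta); neither player gains by switching there.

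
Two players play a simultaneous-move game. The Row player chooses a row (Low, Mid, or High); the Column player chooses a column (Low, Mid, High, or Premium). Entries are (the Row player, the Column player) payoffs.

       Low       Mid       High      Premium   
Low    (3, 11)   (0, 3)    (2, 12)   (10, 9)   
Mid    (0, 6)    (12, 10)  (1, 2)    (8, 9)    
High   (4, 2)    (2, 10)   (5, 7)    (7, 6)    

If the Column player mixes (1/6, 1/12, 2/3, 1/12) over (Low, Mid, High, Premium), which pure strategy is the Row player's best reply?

The Row player's best reply maximizes expected payoff against the mix.
Low: (1/6)·3 + (1/12)·0 + (2/3)·2 + (1/12)·10 = 8/3
Mid: (1/6)·0 + (1/12)·12 + (2/3)·1 + (1/12)·8 = 7/3
High: (1/6)·4 + (1/12)·2 + (2/3)·5 + (1/12)·7 = 19/4
Highest expected payoff is 19/4, from High.

High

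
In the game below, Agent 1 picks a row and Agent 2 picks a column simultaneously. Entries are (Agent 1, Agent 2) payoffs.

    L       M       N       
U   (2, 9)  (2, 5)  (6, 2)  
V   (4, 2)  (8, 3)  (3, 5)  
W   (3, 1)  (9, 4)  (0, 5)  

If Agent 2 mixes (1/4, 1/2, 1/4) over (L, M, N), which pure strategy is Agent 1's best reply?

Compute Agent 1's expected payoff from each pure strategy against the given mix.
U: (1/4)·2 + (1/2)·2 + (1/4)·6 = 3
V: (1/4)·4 + (1/2)·8 + (1/4)·3 = 23/4
W: (1/4)·3 + (1/2)·9 + (1/4)·0 = 21/4
Highest expected payoff is 23/4, from V.

V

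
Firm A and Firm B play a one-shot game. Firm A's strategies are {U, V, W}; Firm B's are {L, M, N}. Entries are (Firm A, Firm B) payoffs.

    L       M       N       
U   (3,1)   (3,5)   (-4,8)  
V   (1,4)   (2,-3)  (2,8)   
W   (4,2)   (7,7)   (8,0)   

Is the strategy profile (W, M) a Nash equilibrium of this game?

Holding Firm B at M: Firm A gets 7 from W, versus 3 from U, 2 from V. No profitable deviation for Firm A.
Holding Firm A at W: Firm B gets 7 from M, versus 2 from L, 0 from N. No profitable deviation for Firm B either.

Yes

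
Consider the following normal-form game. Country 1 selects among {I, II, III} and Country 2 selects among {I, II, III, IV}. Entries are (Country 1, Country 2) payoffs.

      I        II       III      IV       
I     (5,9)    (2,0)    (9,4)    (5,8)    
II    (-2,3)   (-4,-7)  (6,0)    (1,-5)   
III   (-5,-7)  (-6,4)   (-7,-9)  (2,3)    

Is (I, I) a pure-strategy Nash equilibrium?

Holding Country 2 at I: Country 1 gets 5 from I, versus -2 from II, -5 from III. No profitable deviation for Country 1.
Holding Country 1 at I: Country 2 gets 9 from I, versus 0 from II, 4 from III, 8 from IV. No profitable deviation for Country 2 either.

Yes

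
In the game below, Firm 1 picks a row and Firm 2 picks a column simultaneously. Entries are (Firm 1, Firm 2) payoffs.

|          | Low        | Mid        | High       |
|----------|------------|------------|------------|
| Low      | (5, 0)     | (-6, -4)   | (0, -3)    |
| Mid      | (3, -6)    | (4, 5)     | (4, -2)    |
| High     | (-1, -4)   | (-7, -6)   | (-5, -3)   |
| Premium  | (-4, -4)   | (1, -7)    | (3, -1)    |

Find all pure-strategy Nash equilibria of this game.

(Low, Low) and (Mid, Mid)

A profile is a Nash equilibrium when each player is best-responding to the other.
Firm 1's best responses — vs Low: Low (payoff 5); vs Mid: Mid (payoff 4); vs High: Mid (payoff 4).
Firm 2's best responses — vs Low: Low (payoff 0); vs Mid: Mid (payoff 5); vs High: High (payoff -3); vs Premium: High (payoff -1).
Mutual best responses occur at (Low, Low) and (Mid, Mid); at each, neither player gains by switching.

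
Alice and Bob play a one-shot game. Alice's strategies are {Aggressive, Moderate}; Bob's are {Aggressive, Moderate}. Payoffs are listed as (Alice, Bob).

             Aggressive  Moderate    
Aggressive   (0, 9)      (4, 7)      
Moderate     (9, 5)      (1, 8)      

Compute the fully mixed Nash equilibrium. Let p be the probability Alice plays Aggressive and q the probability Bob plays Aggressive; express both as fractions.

p = 3/5, q = 1/4

In a mixed NE each player is indifferent between their pure strategies, so the opponent's mix sets the indifference.
Bob indifferent between Aggressive and Moderate: p·9 + (1−p)·5 = p·7 + (1−p)·8 ⟹ 5 + 4p = 8 + (-1)p ⟹ p = 3/5.
Alice indifferent between Aggressive and Moderate: q·0 + (1−q)·4 = q·9 + (1−q)·1 ⟹ 4 + (-4)q = 1 + 8q ⟹ q = 1/4.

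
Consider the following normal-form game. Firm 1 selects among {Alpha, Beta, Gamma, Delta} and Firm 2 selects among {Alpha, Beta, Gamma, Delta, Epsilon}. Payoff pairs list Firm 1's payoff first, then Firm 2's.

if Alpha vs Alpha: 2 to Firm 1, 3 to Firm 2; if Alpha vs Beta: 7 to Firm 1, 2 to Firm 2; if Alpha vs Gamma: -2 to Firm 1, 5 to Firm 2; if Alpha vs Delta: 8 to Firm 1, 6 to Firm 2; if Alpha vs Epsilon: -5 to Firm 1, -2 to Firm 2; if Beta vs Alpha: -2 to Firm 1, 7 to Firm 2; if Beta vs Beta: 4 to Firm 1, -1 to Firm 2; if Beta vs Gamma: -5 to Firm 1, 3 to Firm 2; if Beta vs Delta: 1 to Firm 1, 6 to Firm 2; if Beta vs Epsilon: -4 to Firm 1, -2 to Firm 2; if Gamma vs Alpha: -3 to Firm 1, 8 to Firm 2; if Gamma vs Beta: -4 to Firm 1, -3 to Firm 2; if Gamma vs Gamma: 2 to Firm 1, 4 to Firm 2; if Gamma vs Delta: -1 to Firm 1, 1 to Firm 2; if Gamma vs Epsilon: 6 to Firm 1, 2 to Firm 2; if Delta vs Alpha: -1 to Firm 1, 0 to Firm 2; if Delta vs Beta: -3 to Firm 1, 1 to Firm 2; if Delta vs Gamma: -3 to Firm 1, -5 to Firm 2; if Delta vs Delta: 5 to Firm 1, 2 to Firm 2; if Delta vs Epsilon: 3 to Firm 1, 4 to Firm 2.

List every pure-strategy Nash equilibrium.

(Alpha, Delta)

Find each player's best response to every opponent strategy; NE are the intersections.
Firm 1's best responses — vs Alpha: Alpha (payoff 2); vs Beta: Alpha (payoff 7); vs Gamma: Gamma (payoff 2); vs Delta: Alpha (payoff 8); vs Epsilon: Gamma (payoff 6).
Firm 2's best responses — vs Alpha: Delta (payoff 6); vs Beta: Alpha (payoff 7); vs Gamma: Alpha (payoff 8); vs Delta: Epsilon (payoff 4).
The only mutual best response is (Alpha, Delta); neither player gains by switching there.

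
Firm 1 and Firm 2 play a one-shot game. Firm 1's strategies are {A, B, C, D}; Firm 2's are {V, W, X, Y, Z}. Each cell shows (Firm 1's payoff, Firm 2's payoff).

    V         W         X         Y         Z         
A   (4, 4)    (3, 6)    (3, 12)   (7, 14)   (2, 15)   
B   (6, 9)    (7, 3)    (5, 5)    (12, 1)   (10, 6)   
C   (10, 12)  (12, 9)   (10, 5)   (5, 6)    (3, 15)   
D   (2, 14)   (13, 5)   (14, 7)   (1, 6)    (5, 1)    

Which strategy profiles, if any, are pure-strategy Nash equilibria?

None

Find each player's best response to every opponent strategy; NE are the intersections.
Firm 1's best responses — vs V: C (payoff 10); vs W: D (payoff 13); vs X: D (payoff 14); vs Y: B (payoff 12); vs Z: B (payoff 10).
Firm 2's best responses — vs A: Z (payoff 15); vs B: V (payoff 9); vs C: Z (payoff 15); vs D: V (payoff 14).
No cell has both players best-responding. For instance, Firm 1's best reply to Y is B, but against B Firm 2 prefers V over Y.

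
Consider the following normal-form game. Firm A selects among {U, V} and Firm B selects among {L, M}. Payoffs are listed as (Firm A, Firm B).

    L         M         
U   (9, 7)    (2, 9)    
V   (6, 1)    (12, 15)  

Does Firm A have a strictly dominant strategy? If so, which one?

A strategy is strictly dominant if it gives Firm A a strictly higher payoff than every other strategy, against every choice by the opponent.
U is not dominant: against M, V gives 12 > 2.
V is not dominant: against L, U gives 9 > 6.
No single strategy is best against every opponent action.

None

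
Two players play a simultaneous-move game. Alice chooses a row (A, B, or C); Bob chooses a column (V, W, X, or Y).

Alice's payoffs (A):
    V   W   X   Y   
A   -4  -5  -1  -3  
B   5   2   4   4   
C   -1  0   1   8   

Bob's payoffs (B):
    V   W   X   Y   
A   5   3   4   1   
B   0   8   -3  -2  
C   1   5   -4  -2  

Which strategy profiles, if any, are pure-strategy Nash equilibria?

A profile is a Nash equilibrium when each player is best-responding to the other.
Alice's best responses — vs V: B (payoff 5); vs W: B (payoff 2); vs X: B (payoff 4); vs Y: C (payoff 8).
Bob's best responses — vs A: V (payoff 5); vs B: W (payoff 8); vs C: W (payoff 5).
The only mutual best response is (B, W); neither player gains by switching there.

(B, W)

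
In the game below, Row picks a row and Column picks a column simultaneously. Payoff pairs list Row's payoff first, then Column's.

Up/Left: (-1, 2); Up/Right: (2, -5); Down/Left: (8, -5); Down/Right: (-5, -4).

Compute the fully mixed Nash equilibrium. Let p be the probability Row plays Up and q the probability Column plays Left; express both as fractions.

p = 1/8, q = 7/16

In a mixed NE each player is indifferent between their pure strategies, so the opponent's mix sets the indifference.
Column indifferent between Left and Right: p·2 + (1−p)·(-5) = p·(-5) + (1−p)·(-4) ⟹ (-5) + 7p = (-4) + (-1)p ⟹ p = 1/8.
Row indifferent between Up and Down: q·(-1) + (1−q)·2 = q·8 + (1−q)·(-5) ⟹ 2 + (-3)q = (-5) + 13q ⟹ q = 7/16.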